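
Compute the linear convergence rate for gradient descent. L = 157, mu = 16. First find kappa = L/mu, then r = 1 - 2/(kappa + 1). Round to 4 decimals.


Step 1: Compute the condition number.
kappa = L/mu = 157/16 = 9.8125
Step 2: Compute the convergence rate.
r = 1 - 2/(kappa + 1) = 1 - 2*mu/(L + mu) = (L - mu)/(L + mu) = 141/173 = 0.815


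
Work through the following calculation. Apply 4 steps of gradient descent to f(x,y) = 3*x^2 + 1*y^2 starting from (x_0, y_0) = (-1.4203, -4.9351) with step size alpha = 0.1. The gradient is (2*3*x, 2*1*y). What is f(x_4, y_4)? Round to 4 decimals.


Gradient descent on f(x,y) = 3*x^2 + 1*y^2.
Starting point: (-1.4203, -4.9351), alpha = 0.1
Step 1: grad_x = 2*3*-1.4203 = -8.5218, grad_y = 2*1*-4.9351 = -9.8702
  x_1 = -1.4203 - 0.1*-8.5218 = -0.5681
  y_1 = -4.9351 - 0.1*-9.8702 = -3.9481
Step 2: grad_x = 2*3*-0.5681 = -3.4087, grad_y = 2*1*-3.9481 = -7.8962
  x_2 = -0.5681 - 0.1*-3.4087 = -0.2272
  y_2 = -3.9481 - 0.1*-7.8962 = -3.1585
Step 3: grad_x = 2*3*-0.2272 = -1.3635, grad_y = 2*1*-3.1585 = -6.3169
  x_3 = -0.2272 - 0.1*-1.3635 = -0.0909
  y_3 = -3.1585 - 0.1*-6.3169 = -2.5268
Step 4: grad_x = 2*3*-0.0909 = -0.5454, grad_y = 2*1*-2.5268 = -5.0535
  x_4 = -0.0909 - 0.1*-0.5454 = -0.0364
  y_4 = -2.5268 - 0.1*-5.0535 = -2.0214
f(-0.0364, -2.0214) = 3*(-0.0364)^2 + 1*(-2.0214)^2 = 4.0901


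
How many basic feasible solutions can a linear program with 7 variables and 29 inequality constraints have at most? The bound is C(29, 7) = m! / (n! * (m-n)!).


Each vertex corresponds to some choice of n active constraints out of m, so the number of vertices is at most C(m, n) = m! / (n!(m-n)!).
m = 29, n = 7
Numerator: 29 * 28 * 27 * 26 * 25 * 24 * 23
Denominator: 7! = 5040
C(29, 7) = 1560780


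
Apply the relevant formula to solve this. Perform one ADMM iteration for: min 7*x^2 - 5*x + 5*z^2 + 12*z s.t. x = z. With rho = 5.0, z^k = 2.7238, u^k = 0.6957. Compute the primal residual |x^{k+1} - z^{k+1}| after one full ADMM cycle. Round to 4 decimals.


ADMM iteration with rho = 5.0, z^k = 2.7238, u^k = 0.6957
Step 1: x-update.
Minimize 7*x^2 - 5*x + (5.0/2)*(x - 2.7238 + 0.6957)^2
FOC: (2*7 + 5.0)*x = 5 + 5.0*(2.7238 - 0.6957)
x^{k+1} = 0.7969
Step 2: z-update.
Minimize 5*z^2 + 12*z + (5.0/2)*(0.7969 - z + 0.6957)^2
FOC: (2*5 + 5.0)*z = -12 + 5.0*(0.7969 + 0.6957)
z^{k+1} = -0.3025
Step 3: u-update.
u^{k+1} = 0.6957 + 0.7969 + 0.3025 = 1.795
Step 4: Primal residual = |0.7969 + 0.3025| = 1.0993


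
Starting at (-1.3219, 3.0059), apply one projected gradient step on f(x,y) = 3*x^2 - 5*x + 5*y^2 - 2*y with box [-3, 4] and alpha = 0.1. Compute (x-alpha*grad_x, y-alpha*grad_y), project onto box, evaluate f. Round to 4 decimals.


Step 1: Compute gradient at (-1.3219, 3.0059).
grad_x = 2*3*-1.3219 - 5 = -12.9314
grad_y = 2*5*3.0059 - 2 = 28.059
Step 2: Gradient step.
x_raw = -1.3219 - 0.1*-12.9314 = -0.0288
y_raw = 3.0059 - 0.1*28.059 = 0.2
Step 3: Project onto [-3, 4].
x_proj = clip(-0.0288) = -0.0288
y_proj = clip(0.2) = 0.2
Step 4: Evaluate f.
f(-0.0288, 0.2) = -0.0537


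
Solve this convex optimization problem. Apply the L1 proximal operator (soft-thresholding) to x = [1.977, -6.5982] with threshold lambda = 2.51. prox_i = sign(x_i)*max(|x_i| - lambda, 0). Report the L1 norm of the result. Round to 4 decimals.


Soft-thresholding with lambda = 2.51:
prox(1.977) = sign(1.977)*max(|1.977| - 2.51, 0) = 0.0
prox(-6.5982) = sign(-6.5982)*max(|-6.5982| - 2.51, 0) = -4.0882
prox(x) = [0.0, -4.0882]
||prox(x)||_1 = 0.0 + 4.0882 = 4.0882


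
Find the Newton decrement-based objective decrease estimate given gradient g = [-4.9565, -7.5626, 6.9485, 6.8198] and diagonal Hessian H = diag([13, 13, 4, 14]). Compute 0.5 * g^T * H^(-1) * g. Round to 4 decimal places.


Step 1: H is diagonal, so H^(-1) * g = [-0.3813, -0.5817, 1.7371, 0.4871].
Step 2: g^T H^(-1) g = sum_i g_i^2 / H_ii
  = (-4.9565)^2/13 + (-7.5626)^2/13 + (6.9485)^2/4 + (6.8198)^2/14
  = 1.8898 + 4.3995 + 12.0704 + 3.3221 = 21.6817
Step 3: Objective decrease = 0.5 * g^T H^(-1) g = 10.8409


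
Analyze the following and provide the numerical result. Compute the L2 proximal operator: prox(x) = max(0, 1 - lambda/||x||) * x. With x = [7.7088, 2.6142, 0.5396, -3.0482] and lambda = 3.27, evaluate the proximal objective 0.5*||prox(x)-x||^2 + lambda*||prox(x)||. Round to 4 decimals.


Step 1: Compute ||x||.
||x|| = 8.7088
Step 2: Compute scaling factor.
scale = max(0, 1 - 3.27/8.7088) = 0.6245
Step 3: prox(x) = [4.8143, 1.6326, 0.337, -1.9036]
||prox(x)|| = 5.4388
Step 4: Proximal objective.
0.5*||prox-x||^2 = 5.3465
lambda*||prox|| = 17.7849
Total = 23.1312


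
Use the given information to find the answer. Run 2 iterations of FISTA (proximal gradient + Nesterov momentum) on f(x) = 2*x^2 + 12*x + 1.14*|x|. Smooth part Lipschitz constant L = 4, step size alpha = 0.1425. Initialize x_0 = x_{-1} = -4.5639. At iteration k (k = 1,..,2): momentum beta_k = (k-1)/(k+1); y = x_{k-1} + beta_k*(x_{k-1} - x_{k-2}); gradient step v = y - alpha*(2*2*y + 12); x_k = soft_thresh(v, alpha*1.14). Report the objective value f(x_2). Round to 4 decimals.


FISTA on f(x) = 2*x^2 + 12*x + 1.14*|x|
L = 4, alpha = 0.1425
Iteration 1: beta = 0.0, y = -4.5639 + 0.0*(-4.5639 + 4.5639) = -4.5639
  grad(y) = -6.2556, v = y - alpha*grad = -3.6725
  prox(v) = soft_thresh(-3.6725, 0.1625) = -3.51
Iteration 2: beta = 0.3333, y = -3.51 + 0.3333*(-3.51 + 4.5639) = -3.1587
  grad(y) = -0.6349, v = y - alpha*grad = -3.0683
  prox(v) = soft_thresh(-3.0683, 0.1625) = -2.9058
f(x_2) = 2*(-2.9058)^2 + 12*(-2.9058) + 1.14*|-2.9058| = -14.6696


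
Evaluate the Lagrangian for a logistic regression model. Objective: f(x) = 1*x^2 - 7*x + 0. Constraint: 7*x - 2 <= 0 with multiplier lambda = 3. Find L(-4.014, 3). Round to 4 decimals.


Step 1: Evaluate f(x).
f(-4.014) = 1*(-4.014)^2 - 7*(-4.014) + 0 = 44.2102
Step 2: Evaluate g(x).
g(-4.014) = 7*-4.014 - 2 = -30.098
Step 3: Compute Lagrangian.
L = 44.2102 + 3*-30.098 = -46.0838


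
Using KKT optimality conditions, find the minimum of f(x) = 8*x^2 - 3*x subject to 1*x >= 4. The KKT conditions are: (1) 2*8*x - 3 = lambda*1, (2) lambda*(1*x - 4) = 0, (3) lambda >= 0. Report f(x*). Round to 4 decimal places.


Step 1: Try lambda = 0 (constraint inactive).
x_unc = 3/(2*8) = 0.1875
Check: 1*0.1875 = 0.1875 < 4 -- violated!
Step 2: Constraint must be active: 1*x = 4
x* = 4/1 = 4.0
lambda = (2*8*4.0 - 3)/1 = 61.0
Step 3: Compute optimal value.
f(x*) = 8*4.0^2 - 3*4.0 = 116.0


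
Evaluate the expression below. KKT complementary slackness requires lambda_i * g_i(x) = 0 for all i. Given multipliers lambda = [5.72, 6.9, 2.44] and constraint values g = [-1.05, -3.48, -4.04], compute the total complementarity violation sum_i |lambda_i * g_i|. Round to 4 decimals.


KKT complementary slackness check:
lambda_1 * g_1 = 5.72 * -1.05 = -6.006
lambda_2 * g_2 = 6.9 * -3.48 = -24.012
lambda_3 * g_3 = 2.44 * -4.04 = -9.8576
Total violation = 6.006 + 24.012 + 9.8576 = 39.8756


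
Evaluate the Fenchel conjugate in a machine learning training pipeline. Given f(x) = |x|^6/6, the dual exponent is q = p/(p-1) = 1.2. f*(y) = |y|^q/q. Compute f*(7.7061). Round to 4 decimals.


The conjugate exponent q satisfies 1/p + 1/q = 1.
p = 6, so q = 6/(6 - 1) = 1.2
|y|^q = 7.7061^1.2 = 11.5932
f*(7.7061) = 11.5932 / 1.2 = 9.661


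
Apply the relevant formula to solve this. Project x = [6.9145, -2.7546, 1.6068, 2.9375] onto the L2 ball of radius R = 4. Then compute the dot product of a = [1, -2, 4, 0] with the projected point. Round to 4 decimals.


Step 1: Compute ||x|| (intermediates to 6 decimals).
||x|| = sqrt(6.9145^2 + (-2.7546)^2 + 1.6068^2 + 2.9375^2) = 8.161424
Step 2: Project.
Since ||x|| > R, scale = R/||x|| = 4/8.161424 = 0.490111, proj(x) = scale * x
proj(x) = [3.388873, -1.35006, 0.78751, 1.439701]
Step 3: Dot product.
a^T * proj(x) = 1*3.388873 - 2*(-1.35006) + 4*0.78751 + 0*1.439701 = 9.239


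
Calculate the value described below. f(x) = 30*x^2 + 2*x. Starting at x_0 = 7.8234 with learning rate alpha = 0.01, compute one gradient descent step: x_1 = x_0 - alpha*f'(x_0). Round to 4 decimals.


We compute the gradient at x_0 and apply the update.
f'(x) = 60*x + 2
f'(7.8234) = 60*7.8234 + 2 = 471.404
x_1 = 7.8234 - 0.01*471.404 = 3.1094


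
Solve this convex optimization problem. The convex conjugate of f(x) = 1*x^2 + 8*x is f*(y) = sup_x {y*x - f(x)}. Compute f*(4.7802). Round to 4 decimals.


f*(y) = sup_x {y*x - a*x^2 - b*x} = sup_x {(y-b)*x - a*x^2}
FOC: (y - b) - 2a*x = 0 => x* = (y - b)/(2a)
x* = (4.7802 - 8)/(2*1) = -1.6099
f*(4.7802) = (y-b)^2/(4a) = (4.7802 - 8)^2/(4*1)
= 10.3671/4 = 2.5918


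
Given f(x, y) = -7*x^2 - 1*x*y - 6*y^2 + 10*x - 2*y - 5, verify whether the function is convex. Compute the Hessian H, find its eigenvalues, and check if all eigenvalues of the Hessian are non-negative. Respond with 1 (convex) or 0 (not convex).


The Hessian of f(x,y) = -7*x^2 - 1*x*y - 6*y^2 + 10*x - 2*y - 5 is:
H = [[-14, -1], [-1, -12]]
Trace = -14 - 12 = -26
Determinant = -14*-12 - (-1)^2 = 167
Discriminant = (-26)^2 - 4*167 = 8.0
Eigenvalues: lambda_1 = -14.4142, lambda_2 = -11.5858
The function is not convex.

0


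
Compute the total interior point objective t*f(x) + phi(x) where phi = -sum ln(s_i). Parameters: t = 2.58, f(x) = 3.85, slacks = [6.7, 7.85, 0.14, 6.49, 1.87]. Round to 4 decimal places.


Step 1: Compute log-barrier.
ln values: [1.9021, 2.0605, -1.9661, 1.8703, 0.6259]
phi = -(1.9021 + 2.0605 - 1.9661 + 1.8703 + 0.6259) = -4.4927
Step 2: Compute augmented objective.
t*f(x) = 2.58*3.85 = 9.933
Total = 9.933 - 4.4927 = 5.4403


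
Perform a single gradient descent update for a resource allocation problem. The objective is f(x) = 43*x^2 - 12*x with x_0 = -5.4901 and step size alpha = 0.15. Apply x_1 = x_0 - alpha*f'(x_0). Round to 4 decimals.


We compute the gradient at x_0 and apply the update.
f'(x) = 86*x - 12
f'(-5.4901) = 86*-5.4901 - 12 = -484.1486
x_1 = -5.4901 - 0.15*-484.1486 = 67.1322


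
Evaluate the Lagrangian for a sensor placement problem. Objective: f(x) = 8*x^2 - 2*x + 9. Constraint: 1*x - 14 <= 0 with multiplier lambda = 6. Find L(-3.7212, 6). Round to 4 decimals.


Step 1: Evaluate f(x).
f(-3.7212) = 8*(-3.7212)^2 - 2*(-3.7212) + 9 = 127.221
Step 2: Evaluate g(x).
g(-3.7212) = 1*-3.7212 - 14 = -17.7212
Step 3: Compute Lagrangian.
L = 127.221 + 6*-17.7212 = 20.8938


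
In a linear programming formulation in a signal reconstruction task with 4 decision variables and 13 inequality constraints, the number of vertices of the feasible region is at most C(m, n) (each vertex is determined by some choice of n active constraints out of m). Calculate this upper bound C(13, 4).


Each vertex corresponds to some choice of n active constraints out of m, so the number of vertices is at most C(m, n) = m! / (n!(m-n)!).
m = 13, n = 4
Numerator: 13 * 12 * 11 * 10
Denominator: 4! = 24
C(13, 4) = 715


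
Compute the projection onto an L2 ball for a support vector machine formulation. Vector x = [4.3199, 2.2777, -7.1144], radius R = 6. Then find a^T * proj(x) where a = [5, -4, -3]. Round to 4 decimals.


Step 1: Compute ||x|| (intermediates to 6 decimals).
||x|| = sqrt(4.3199^2 + 2.2777^2 + (-7.1144)^2) = 8.629261
Step 2: Project.
Since ||x|| > R, scale = R/||x|| = 6/8.629261 = 0.695309, proj(x) = scale * x
proj(x) = [3.003665, 1.583705, -4.946706]
Step 3: Dot product.
a^T * proj(x) = 5*3.003665 - 4*1.583705 - 3*(-4.946706) = 23.5236


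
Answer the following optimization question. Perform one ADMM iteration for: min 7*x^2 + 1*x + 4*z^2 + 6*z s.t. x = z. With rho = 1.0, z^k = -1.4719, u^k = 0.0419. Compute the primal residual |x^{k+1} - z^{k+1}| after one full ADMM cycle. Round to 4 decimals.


ADMM iteration with rho = 1.0, z^k = -1.4719, u^k = 0.0419
Step 1: x-update.
Minimize 7*x^2 + 1*x + (1.0/2)*(x + 1.4719 + 0.0419)^2
FOC: (2*7 + 1.0)*x = -1 + 1.0*(-1.4719 - 0.0419)
x^{k+1} = -0.1676
Step 2: z-update.
Minimize 4*z^2 + 6*z + (1.0/2)*(-0.1676 - z + 0.0419)^2
FOC: (2*4 + 1.0)*z = -6 + 1.0*(-0.1676 + 0.0419)
z^{k+1} = -0.6806
Step 3: u-update.
u^{k+1} = 0.0419 - 0.1676 + 0.6806 = 0.5549
Step 4: Primal residual = |-0.1676 + 0.6806| = 0.513


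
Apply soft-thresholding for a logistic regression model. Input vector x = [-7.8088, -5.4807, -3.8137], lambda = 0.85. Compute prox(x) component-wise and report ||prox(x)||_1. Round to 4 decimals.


Soft-thresholding with lambda = 0.85:
prox(-7.8088) = sign(-7.8088)*max(|-7.8088| - 0.85, 0) = -6.9588
prox(-5.4807) = sign(-5.4807)*max(|-5.4807| - 0.85, 0) = -4.6307
prox(-3.8137) = sign(-3.8137)*max(|-3.8137| - 0.85, 0) = -2.9637
prox(x) = [-6.9588, -4.6307, -2.9637]
||prox(x)||_1 = 6.9588 + 4.6307 + 2.9637 = 14.5532


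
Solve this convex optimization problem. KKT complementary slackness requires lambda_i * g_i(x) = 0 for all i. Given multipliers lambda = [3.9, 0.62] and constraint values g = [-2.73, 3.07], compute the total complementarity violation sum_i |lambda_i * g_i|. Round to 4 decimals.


KKT complementary slackness check:
lambda_1 * g_1 = 3.9 * -2.73 = -10.647
lambda_2 * g_2 = 0.62 * 3.07 = 1.9034
Total violation = 10.647 + 1.9034 = 12.5504


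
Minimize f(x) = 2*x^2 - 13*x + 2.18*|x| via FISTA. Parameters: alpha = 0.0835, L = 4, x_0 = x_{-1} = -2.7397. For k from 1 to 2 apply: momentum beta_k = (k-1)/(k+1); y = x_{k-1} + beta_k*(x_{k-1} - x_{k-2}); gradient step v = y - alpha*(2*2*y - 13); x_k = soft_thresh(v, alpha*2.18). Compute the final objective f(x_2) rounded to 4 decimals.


FISTA on f(x) = 2*x^2 - 13*x + 2.18*|x|
L = 4, alpha = 0.0835
Iteration 1: beta = 0.0, y = -2.7397 + 0.0*(-2.7397 + 2.7397) = -2.7397
  grad(y) = -23.9588, v = y - alpha*grad = -0.7391
  prox(v) = soft_thresh(-0.7391, 0.182) = -0.5571
Iteration 2: beta = 0.3333, y = -0.5571 + 0.3333*(-0.5571 + 2.7397) = 0.1704
  grad(y) = -12.3183, v = y - alpha*grad = 1.199
  prox(v) = soft_thresh(1.199, 0.182) = 1.017
f(x_2) = 2*1.017^2 - 13*1.017 + 2.18*|1.017| = -8.9352


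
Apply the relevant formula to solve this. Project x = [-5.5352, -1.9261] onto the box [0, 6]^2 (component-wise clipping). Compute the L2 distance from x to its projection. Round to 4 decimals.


Project each component onto [0, 6].
clip(-5.5352) = 0.0, clip(-1.9261) = 0.0
Projection = [0.0, 0.0]
Squared diffs: [30.6384, 3.7099]
Distance = sqrt(34.3483) = 5.8607


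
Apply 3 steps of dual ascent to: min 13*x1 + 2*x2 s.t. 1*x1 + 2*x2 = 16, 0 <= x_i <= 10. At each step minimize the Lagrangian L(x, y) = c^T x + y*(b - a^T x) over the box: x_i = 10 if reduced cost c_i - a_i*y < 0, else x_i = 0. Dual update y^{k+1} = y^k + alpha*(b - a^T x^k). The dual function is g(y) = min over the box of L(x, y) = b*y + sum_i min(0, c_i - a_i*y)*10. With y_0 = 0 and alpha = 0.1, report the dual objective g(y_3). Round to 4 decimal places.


Dual ascent for LP: min 13*x1 + 2*x2, 1*x1 + 2*x2 = 16, 0 <= x_i <= 10
Step 1: y^k = 0.0, reduced costs: (13.0, 2.0)
  x^k = (0.0, 0.0), subgradient = b - a^T x = 16.0
  y^{k+1} = 0.0 + 0.1*16.0 = 1.6
Step 2: y^k = 1.6, reduced costs: (11.4, -1.2)
  x^k = (0.0, 10.0), subgradient = b - a^T x = -4.0
  y^{k+1} = 1.6 + 0.1*-4.0 = 1.2
Step 3: y^k = 1.2, reduced costs: (11.8, -0.4)
  x^k = (0.0, 10.0), subgradient = b - a^T x = -4.0
  y^{k+1} = 1.2 + 0.1*-4.0 = 0.8
Dual objective at y_3 = 0.8: reduced costs (12.2, 0.4), box minimizer x = (0.0, 0.0)
g(y_3) = b*y + (c1 - a1*y)*x1 + (c2 - a2*y)*x2 = 16*0.8 + 12.2*0.0 + 0.4*0.0 = 12.8 + 0.0 + 0.0 = 12.8


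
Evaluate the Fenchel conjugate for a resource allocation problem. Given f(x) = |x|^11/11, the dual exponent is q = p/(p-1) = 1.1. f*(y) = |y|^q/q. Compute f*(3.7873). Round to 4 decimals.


The conjugate exponent q satisfies 1/p + 1/q = 1.
p = 11, so q = 11/(11 - 1) = 1.1
|y|^q = 3.7873^1.1 = 4.3268
f*(3.7873) = 4.3268 / 1.1 = 3.9334


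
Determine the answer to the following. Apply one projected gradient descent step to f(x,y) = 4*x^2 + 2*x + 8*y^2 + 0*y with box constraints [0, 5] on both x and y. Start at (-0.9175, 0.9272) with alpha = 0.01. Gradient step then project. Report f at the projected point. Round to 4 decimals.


Step 1: Compute gradient at (-0.9175, 0.9272).
grad_x = 2*4*-0.9175 + 2 = -5.34
grad_y = 2*8*0.9272 + 0 = 14.8352
Step 2: Gradient step.
x_raw = -0.9175 - 0.01*-5.34 = -0.8641
y_raw = 0.9272 - 0.01*14.8352 = 0.7788
Step 3: Project onto [0, 5].
x_proj = clip(-0.8641) = 0.0
y_proj = clip(0.7788) = 0.7788
Step 4: Evaluate f.
f(0.0, 0.7788) = 4.8528


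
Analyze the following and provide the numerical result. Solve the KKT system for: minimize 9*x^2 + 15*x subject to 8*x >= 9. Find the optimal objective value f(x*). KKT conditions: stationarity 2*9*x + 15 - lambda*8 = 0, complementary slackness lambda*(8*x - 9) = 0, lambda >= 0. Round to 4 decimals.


Step 1: Try lambda = 0 (constraint inactive).
x_unc = -15/(2*9) = -0.8333
Check: 8*-0.8333 = -6.6664 < 9 -- violated!
Step 2: Constraint must be active: 8*x = 9
x* = 9/8 = 1.125
lambda = (2*9*1.125 + 15)/8 = 4.4063
Step 3: Compute optimal value.
f(x*) = 9*1.125^2 + 15*1.125 = 28.2656


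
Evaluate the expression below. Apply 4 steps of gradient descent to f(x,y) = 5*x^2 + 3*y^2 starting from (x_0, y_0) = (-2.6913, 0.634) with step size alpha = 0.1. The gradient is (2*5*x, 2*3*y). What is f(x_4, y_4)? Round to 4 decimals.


Gradient descent on f(x,y) = 5*x^2 + 3*y^2.
Starting point: (-2.6913, 0.634), alpha = 0.1
Step 1: grad_x = 2*5*-2.6913 = -26.913, grad_y = 2*3*0.634 = 3.804
  x_1 = -2.6913 - 0.1*-26.913 = 0.0
  y_1 = 0.634 - 0.1*3.804 = 0.2536
Step 2: grad_x = 2*5*0.0 = 0.0, grad_y = 2*3*0.2536 = 1.5216
  x_2 = 0.0 - 0.1*0.0 = 0.0
  y_2 = 0.2536 - 0.1*1.5216 = 0.1014
Step 3: grad_x = 2*5*0.0 = 0.0, grad_y = 2*3*0.1014 = 0.6086
  x_3 = 0.0 - 0.1*0.0 = 0.0
  y_3 = 0.1014 - 0.1*0.6086 = 0.0406
Step 4: grad_x = 2*5*0.0 = 0.0, grad_y = 2*3*0.0406 = 0.2435
  x_4 = 0.0 - 0.1*0.0 = 0.0
  y_4 = 0.0406 - 0.1*0.2435 = 0.0162
f(0.0, 0.0162) = 5*0.0^2 + 3*0.0162^2 = 0.0008


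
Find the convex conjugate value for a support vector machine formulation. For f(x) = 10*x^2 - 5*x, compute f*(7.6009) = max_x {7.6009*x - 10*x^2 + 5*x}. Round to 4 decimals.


f*(y) = sup_x {y*x - a*x^2 - b*x} = sup_x {(y-b)*x - a*x^2}
FOC: (y - b) - 2a*x = 0 => x* = (y - b)/(2a)
x* = (7.6009 + 5)/(2*10) = 0.63
f*(7.6009) = (y-b)^2/(4a) = (7.6009 + 5)^2/(4*10)
= 158.7827/40 = 3.9696


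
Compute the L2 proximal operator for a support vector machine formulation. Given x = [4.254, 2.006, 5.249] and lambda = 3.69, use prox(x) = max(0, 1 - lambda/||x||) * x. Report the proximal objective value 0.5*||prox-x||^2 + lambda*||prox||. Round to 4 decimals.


Step 1: Compute ||x||.
||x|| = 7.0479
Step 2: Compute scaling factor.
scale = max(0, 1 - 3.69/7.0479) = 0.4764
Step 3: prox(x) = [2.0268, 0.9557, 2.5008]
||prox(x)|| = 3.3579
Step 4: Proximal objective.
0.5*||prox-x||^2 = 6.8081
lambda*||prox|| = 12.3907
Total = 19.1986


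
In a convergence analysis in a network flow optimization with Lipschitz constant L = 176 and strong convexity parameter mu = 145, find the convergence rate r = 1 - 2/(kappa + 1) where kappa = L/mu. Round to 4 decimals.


Step 1: Compute the condition number.
kappa = L/mu = 176/145 = 1.2138
Step 2: Compute the convergence rate.
r = 1 - 2/(kappa + 1) = 1 - 2*mu/(L + mu) = (L - mu)/(L + mu) = 31/321 = 0.0966


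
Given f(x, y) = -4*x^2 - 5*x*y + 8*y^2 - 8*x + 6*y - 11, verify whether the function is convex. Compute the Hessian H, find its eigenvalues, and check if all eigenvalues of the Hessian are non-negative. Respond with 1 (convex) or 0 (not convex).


The Hessian of f(x,y) = -4*x^2 - 5*x*y + 8*y^2 - 8*x + 6*y - 11 is:
H = [[-8, -5], [-5, 16]]
Trace = -8 + 16 = 8
Determinant = -8*16 - (-5)^2 = -153
Discriminant = (8)^2 - 4*-153 = 676.0
Eigenvalues: lambda_1 = -9.0, lambda_2 = 17.0
The function is not convex.

0


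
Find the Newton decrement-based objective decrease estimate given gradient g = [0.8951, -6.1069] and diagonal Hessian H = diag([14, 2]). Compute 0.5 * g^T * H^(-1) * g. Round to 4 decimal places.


Step 1: H is diagonal, so H^(-1) * g = [0.0639, -3.0535].
Step 2: g^T H^(-1) g = sum_i g_i^2 / H_ii
  = (0.8951)^2/14 + (-6.1069)^2/2
  = 0.0572 + 18.6471 = 18.7043
Step 3: Objective decrease = 0.5 * g^T H^(-1) g = 9.3522


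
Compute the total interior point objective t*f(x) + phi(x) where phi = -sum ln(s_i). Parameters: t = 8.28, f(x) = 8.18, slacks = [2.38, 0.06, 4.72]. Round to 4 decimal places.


Step 1: Compute log-barrier.
ln values: [0.8671, -2.8134, 1.5518]
phi = -(0.8671 - 2.8134 + 1.5518) = 0.3945
Step 2: Compute augmented objective.
t*f(x) = 8.28*8.18 = 67.7304
Total = 67.7304 + 0.3945 = 68.1249


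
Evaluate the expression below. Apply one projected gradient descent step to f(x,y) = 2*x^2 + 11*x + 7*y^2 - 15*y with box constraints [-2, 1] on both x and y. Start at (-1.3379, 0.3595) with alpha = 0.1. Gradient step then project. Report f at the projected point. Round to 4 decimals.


Step 1: Compute gradient at (-1.3379, 0.3595).
grad_x = 2*2*-1.3379 + 11 = 5.6484
grad_y = 2*7*0.3595 - 15 = -9.967
Step 2: Gradient step.
x_raw = -1.3379 - 0.1*5.6484 = -1.9027
y_raw = 0.3595 - 0.1*-9.967 = 1.3562
Step 3: Project onto [-2, 1].
x_proj = clip(-1.9027) = -1.9027
y_proj = clip(1.3562) = 1.0
Step 4: Evaluate f.
f(-1.9027, 1.0) = -21.6893


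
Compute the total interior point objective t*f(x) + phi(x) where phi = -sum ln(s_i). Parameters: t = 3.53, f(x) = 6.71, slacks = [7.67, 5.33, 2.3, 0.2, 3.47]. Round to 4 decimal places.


Step 1: Compute log-barrier.
ln values: [2.0373, 1.6734, 0.8329, -1.6094, 1.2442]
phi = -(2.0373 + 1.6734 + 0.8329 - 1.6094 + 1.2442) = -4.1783
Step 2: Compute augmented objective.
t*f(x) = 3.53*6.71 = 23.6863
Total = 23.6863 - 4.1783 = 19.508


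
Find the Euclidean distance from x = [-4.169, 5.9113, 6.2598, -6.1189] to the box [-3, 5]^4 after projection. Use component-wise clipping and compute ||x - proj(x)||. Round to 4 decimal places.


Project each component onto [-3, 5].
clip(-4.169) = -3.0, clip(5.9113) = 5.0, clip(6.2598) = 5.0, clip(-6.1189) = -3.0
Projection = [-3.0, 5.0, 5.0, -3.0]
Squared diffs: [1.3666, 0.8305, 1.5871, 9.7275]
Distance = sqrt(13.5117) = 3.6758


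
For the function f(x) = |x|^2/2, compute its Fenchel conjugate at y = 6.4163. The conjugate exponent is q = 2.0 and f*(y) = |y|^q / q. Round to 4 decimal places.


The conjugate exponent q satisfies 1/p + 1/q = 1.
p = 2, so q = 2/(2 - 1) = 2.0
|y|^q = 6.4163^2.0 = 41.1689
f*(6.4163) = 41.1689 / 2.0 = 20.5845


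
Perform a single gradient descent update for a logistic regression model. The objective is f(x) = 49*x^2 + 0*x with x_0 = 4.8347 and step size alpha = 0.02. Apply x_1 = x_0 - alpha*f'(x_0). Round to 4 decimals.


We compute the gradient at x_0 and apply the update.
f'(x) = 98*x + 0
f'(4.8347) = 98*4.8347 + 0 = 473.8006
x_1 = 4.8347 - 0.02*473.8006 = -4.6413


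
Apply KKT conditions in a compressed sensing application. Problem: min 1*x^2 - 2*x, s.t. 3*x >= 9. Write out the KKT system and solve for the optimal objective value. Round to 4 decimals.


Step 1: Try lambda = 0 (constraint inactive).
x_unc = 2/(2*1) = 1.0
Check: 3*1.0 = 3.0 < 9 -- violated!
Step 2: Constraint must be active: 3*x = 9
x* = 9/3 = 3.0
lambda = (2*1*3.0 - 2)/3 = 1.3333
Step 3: Compute optimal value.
f(x*) = 1*3.0^2 - 2*3.0 = 3.0


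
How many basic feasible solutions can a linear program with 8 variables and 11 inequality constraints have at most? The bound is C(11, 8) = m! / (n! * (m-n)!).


Each vertex corresponds to some choice of n active constraints out of m, so the number of vertices is at most C(m, n) = m! / (n!(m-n)!).
m = 11, n = 8
Numerator: 11 * 10 * 9 * 8 * 7 * 6 * 5 * 4
Denominator: 8! = 40320
C(11, 8) = 165


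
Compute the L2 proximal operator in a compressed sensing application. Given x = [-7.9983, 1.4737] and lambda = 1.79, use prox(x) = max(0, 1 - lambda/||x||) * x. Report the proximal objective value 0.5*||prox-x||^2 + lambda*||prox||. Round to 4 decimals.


Step 1: Compute ||x||.
||x|| = 8.1329
Step 2: Compute scaling factor.
scale = max(0, 1 - 1.79/8.1329) = 0.7799
Step 3: prox(x) = [-6.2379, 1.1493]
||prox(x)|| = 6.3429
Step 4: Proximal objective.
0.5*||prox-x||^2 = 1.6021
lambda*||prox|| = 11.3538
Total = 12.9559


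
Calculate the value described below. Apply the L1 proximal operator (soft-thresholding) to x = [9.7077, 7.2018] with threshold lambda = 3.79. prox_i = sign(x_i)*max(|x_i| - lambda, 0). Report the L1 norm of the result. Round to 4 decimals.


Soft-thresholding with lambda = 3.79:
prox(9.7077) = sign(9.7077)*max(|9.7077| - 3.79, 0) = 5.9177
prox(7.2018) = sign(7.2018)*max(|7.2018| - 3.79, 0) = 3.4118
prox(x) = [5.9177, 3.4118]
||prox(x)||_1 = 5.9177 + 3.4118 = 9.3295


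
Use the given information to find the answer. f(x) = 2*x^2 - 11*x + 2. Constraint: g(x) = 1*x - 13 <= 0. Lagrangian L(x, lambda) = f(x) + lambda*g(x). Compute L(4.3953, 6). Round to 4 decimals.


Step 1: Evaluate f(x).
f(4.3953) = 2*4.3953^2 - 11*4.3953 + 2 = -7.711
Step 2: Evaluate g(x).
g(4.3953) = 1*4.3953 - 13 = -8.6047
Step 3: Compute Lagrangian.
L = -7.711 + 6*-8.6047 = -59.3392


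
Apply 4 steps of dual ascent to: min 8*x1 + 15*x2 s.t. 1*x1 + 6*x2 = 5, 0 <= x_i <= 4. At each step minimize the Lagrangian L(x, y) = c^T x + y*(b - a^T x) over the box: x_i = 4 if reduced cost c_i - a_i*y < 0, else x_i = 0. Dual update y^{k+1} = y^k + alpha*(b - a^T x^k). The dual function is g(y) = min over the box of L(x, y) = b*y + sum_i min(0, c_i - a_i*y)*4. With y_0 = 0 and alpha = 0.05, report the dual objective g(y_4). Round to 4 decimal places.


Dual ascent for LP: min 8*x1 + 15*x2, 1*x1 + 6*x2 = 5, 0 <= x_i <= 4
Step 1: y^k = 0.0, reduced costs: (8.0, 15.0)
  x^k = (0.0, 0.0), subgradient = b - a^T x = 5.0
  y^{k+1} = 0.0 + 0.05*5.0 = 0.25
Step 2: y^k = 0.25, reduced costs: (7.75, 13.5)
  x^k = (0.0, 0.0), subgradient = b - a^T x = 5.0
  y^{k+1} = 0.25 + 0.05*5.0 = 0.5
Step 3: y^k = 0.5, reduced costs: (7.5, 12.0)
  x^k = (0.0, 0.0), subgradient = b - a^T x = 5.0
  y^{k+1} = 0.5 + 0.05*5.0 = 0.75
Step 4: y^k = 0.75, reduced costs: (7.25, 10.5)
  x^k = (0.0, 0.0), subgradient = b - a^T x = 5.0
  y^{k+1} = 0.75 + 0.05*5.0 = 1.0
Dual objective at y_4 = 1.0: reduced costs (7.0, 9.0), box minimizer x = (0.0, 0.0)
g(y_4) = b*y + (c1 - a1*y)*x1 + (c2 - a2*y)*x2 = 5*1.0 + 7.0*0.0 + 9.0*0.0 = 5.0 + 0.0 + 0.0 = 5.0


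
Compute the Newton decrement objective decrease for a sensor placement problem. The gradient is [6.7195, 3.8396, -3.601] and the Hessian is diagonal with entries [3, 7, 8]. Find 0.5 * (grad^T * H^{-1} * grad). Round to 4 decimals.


Step 1: H is diagonal, so H^(-1) * g = [2.2398, 0.5485, -0.4501].
Step 2: g^T H^(-1) g = sum_i g_i^2 / H_ii
  = (6.7195)^2/3 + (3.8396)^2/7 + (-3.601)^2/8
  = 15.0506 + 2.1061 + 1.6209 = 18.7775
Step 3: Objective decrease = 0.5 * g^T H^(-1) g = 9.3888


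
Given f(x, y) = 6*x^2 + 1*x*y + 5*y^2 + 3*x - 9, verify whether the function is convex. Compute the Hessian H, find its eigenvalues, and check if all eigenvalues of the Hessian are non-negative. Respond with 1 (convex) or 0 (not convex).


The Hessian of f(x,y) = 6*x^2 + 1*x*y + 5*y^2 + 3*x - 9 is:
H = [[12, 1], [1, 10]]
Trace = 12 + 10 = 22
Determinant = 12*10 - (1)^2 = 119
Discriminant = (22)^2 - 4*119 = 8.0
Eigenvalues: lambda_1 = 9.5858, lambda_2 = 12.4142
The function is convex.

1


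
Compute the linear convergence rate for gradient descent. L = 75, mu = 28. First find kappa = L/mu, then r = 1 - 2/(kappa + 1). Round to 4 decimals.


Step 1: Compute the condition number.
kappa = L/mu = 75/28 = 2.6786
Step 2: Compute the convergence rate.
r = 1 - 2/(kappa + 1) = 1 - 2*mu/(L + mu) = (L - mu)/(L + mu) = 47/103 = 0.4563


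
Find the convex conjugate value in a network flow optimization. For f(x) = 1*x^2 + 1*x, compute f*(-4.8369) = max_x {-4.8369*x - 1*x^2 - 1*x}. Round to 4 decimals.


f*(y) = sup_x {y*x - a*x^2 - b*x} = sup_x {(y-b)*x - a*x^2}
FOC: (y - b) - 2a*x = 0 => x* = (y - b)/(2a)
x* = (-4.8369 - 1)/(2*1) = -2.9185
f*(-4.8369) = (y-b)^2/(4a) = (-4.8369 - 1)^2/(4*1)
= 34.0694/4 = 8.5174


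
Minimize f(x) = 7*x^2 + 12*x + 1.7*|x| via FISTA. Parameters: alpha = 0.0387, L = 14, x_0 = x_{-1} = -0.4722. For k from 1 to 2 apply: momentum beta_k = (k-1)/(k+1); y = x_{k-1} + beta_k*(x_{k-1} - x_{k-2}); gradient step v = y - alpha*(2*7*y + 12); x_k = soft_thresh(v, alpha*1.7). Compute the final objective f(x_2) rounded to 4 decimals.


FISTA on f(x) = 7*x^2 + 12*x + 1.7*|x|
L = 14, alpha = 0.0387
Iteration 1: beta = 0.0, y = -0.4722 + 0.0*(-0.4722 + 0.4722) = -0.4722
  grad(y) = 5.3892, v = y - alpha*grad = -0.6808
  prox(v) = soft_thresh(-0.6808, 0.0658) = -0.615
Iteration 2: beta = 0.3333, y = -0.615 + 0.3333*(-0.615 + 0.4722) = -0.6626
  grad(y) = 2.7241, v = y - alpha*grad = -0.768
  prox(v) = soft_thresh(-0.768, 0.0658) = -0.7022
f(x_2) = 7*(-0.7022)^2 + 12*(-0.7022) + 1.7*|-0.7022| = -3.7811


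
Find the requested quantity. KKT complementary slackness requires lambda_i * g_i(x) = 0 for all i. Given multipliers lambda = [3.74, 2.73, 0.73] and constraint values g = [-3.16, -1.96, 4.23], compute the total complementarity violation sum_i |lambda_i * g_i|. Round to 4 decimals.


KKT complementary slackness check:
lambda_1 * g_1 = 3.74 * -3.16 = -11.8184
lambda_2 * g_2 = 2.73 * -1.96 = -5.3508
lambda_3 * g_3 = 0.73 * 4.23 = 3.0879
Total violation = 11.8184 + 5.3508 + 3.0879 = 20.2571


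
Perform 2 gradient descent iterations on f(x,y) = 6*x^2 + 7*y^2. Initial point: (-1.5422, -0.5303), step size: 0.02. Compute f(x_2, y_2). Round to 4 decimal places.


Gradient descent on f(x,y) = 6*x^2 + 7*y^2.
Starting point: (-1.5422, -0.5303), alpha = 0.02
Step 1: grad_x = 2*6*-1.5422 = -18.5064, grad_y = 2*7*-0.5303 = -7.4242
  x_1 = -1.5422 - 0.02*-18.5064 = -1.1721
  y_1 = -0.5303 - 0.02*-7.4242 = -0.3818
Step 2: grad_x = 2*6*-1.1721 = -14.0649, grad_y = 2*7*-0.3818 = -5.3454
  x_2 = -1.1721 - 0.02*-14.0649 = -0.8908
  y_2 = -0.3818 - 0.02*-5.3454 = -0.2749
f(-0.8908, -0.2749) = 6*(-0.8908)^2 + 7*(-0.2749)^2 = 5.2899


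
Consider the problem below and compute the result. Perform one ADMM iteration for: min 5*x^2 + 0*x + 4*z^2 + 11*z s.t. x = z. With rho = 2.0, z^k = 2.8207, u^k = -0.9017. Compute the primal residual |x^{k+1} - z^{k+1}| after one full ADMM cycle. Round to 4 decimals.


ADMM iteration with rho = 2.0, z^k = 2.8207, u^k = -0.9017
Step 1: x-update.
Minimize 5*x^2 + 0*x + (2.0/2)*(x - 2.8207 - 0.9017)^2
FOC: (2*5 + 2.0)*x = 0 + 2.0*(2.8207 + 0.9017)
x^{k+1} = 0.6204
Step 2: z-update.
Minimize 4*z^2 + 11*z + (2.0/2)*(0.6204 - z - 0.9017)^2
FOC: (2*4 + 2.0)*z = -11 + 2.0*(0.6204 - 0.9017)
z^{k+1} = -1.1563
Step 3: u-update.
u^{k+1} = -0.9017 + 0.6204 + 1.1563 = 0.875
Step 4: Primal residual = |0.6204 + 1.1563| = 1.7767


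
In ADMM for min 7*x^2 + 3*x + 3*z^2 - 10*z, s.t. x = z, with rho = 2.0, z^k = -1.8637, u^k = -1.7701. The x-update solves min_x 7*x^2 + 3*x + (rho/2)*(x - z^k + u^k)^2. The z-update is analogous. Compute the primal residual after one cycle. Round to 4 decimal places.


ADMM iteration with rho = 2.0, z^k = -1.8637, u^k = -1.7701
Step 1: x-update.
Minimize 7*x^2 + 3*x + (2.0/2)*(x + 1.8637 - 1.7701)^2
FOC: (2*7 + 2.0)*x = -3 + 2.0*(-1.8637 + 1.7701)
x^{k+1} = -0.1992
Step 2: z-update.
Minimize 3*z^2 - 10*z + (2.0/2)*(-0.1992 - z - 1.7701)^2
FOC: (2*3 + 2.0)*z = 10 + 2.0*(-0.1992 - 1.7701)
z^{k+1} = 0.7577
Step 3: u-update.
u^{k+1} = -1.7701 - 0.1992 - 0.7577 = -2.727
Step 4: Primal residual = |-0.1992 - 0.7577| = 0.9569


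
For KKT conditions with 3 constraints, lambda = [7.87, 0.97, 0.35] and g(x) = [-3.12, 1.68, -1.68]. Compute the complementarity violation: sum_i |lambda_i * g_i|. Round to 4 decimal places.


KKT complementary slackness check:
lambda_1 * g_1 = 7.87 * -3.12 = -24.5544
lambda_2 * g_2 = 0.97 * 1.68 = 1.6296
lambda_3 * g_3 = 0.35 * -1.68 = -0.588
Total violation = 24.5544 + 1.6296 + 0.588 = 26.772


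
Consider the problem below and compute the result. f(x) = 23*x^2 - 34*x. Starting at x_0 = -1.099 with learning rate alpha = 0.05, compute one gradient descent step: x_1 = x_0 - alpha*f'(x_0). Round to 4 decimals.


We compute the gradient at x_0 and apply the update.
f'(x) = 46*x - 34
f'(-1.099) = 46*-1.099 - 34 = -84.554
x_1 = -1.099 - 0.05*-84.554 = 3.1287


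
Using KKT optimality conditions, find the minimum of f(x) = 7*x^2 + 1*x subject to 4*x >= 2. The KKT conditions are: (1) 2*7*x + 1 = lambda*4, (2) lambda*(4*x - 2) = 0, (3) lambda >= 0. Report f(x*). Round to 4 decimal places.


Step 1: Try lambda = 0 (constraint inactive).
x_unc = -1/(2*7) = -0.0714
Check: 4*-0.0714 = -0.2856 < 2 -- violated!
Step 2: Constraint must be active: 4*x = 2
x* = 2/4 = 0.5
lambda = (2*7*0.5 + 1)/4 = 2.0
Step 3: Compute optimal value.
f(x*) = 7*0.5^2 + 1*0.5 = 2.25


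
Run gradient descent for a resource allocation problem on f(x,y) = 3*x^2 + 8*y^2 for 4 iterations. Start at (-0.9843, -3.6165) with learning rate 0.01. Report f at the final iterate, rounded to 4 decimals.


Gradient descent on f(x,y) = 3*x^2 + 8*y^2.
Starting point: (-0.9843, -3.6165), alpha = 0.01
Step 1: grad_x = 2*3*-0.9843 = -5.9058, grad_y = 2*8*-3.6165 = -57.864
  x_1 = -0.9843 - 0.01*-5.9058 = -0.9252
  y_1 = -3.6165 - 0.01*-57.864 = -3.0379
Step 2: grad_x = 2*3*-0.9252 = -5.5515, grad_y = 2*8*-3.0379 = -48.6058
  x_2 = -0.9252 - 0.01*-5.5515 = -0.8697
  y_2 = -3.0379 - 0.01*-48.6058 = -2.5518
Step 3: grad_x = 2*3*-0.8697 = -5.2184, grad_y = 2*8*-2.5518 = -40.8288
  x_3 = -0.8697 - 0.01*-5.2184 = -0.8175
  y_3 = -2.5518 - 0.01*-40.8288 = -2.1435
Step 4: grad_x = 2*3*-0.8175 = -4.9053, grad_y = 2*8*-2.1435 = -34.2962
  x_4 = -0.8175 - 0.01*-4.9053 = -0.7685
  y_4 = -2.1435 - 0.01*-34.2962 = -1.8006
f(-0.7685, -1.8006) = 3*(-0.7685)^2 + 8*(-1.8006)^2 = 27.7076


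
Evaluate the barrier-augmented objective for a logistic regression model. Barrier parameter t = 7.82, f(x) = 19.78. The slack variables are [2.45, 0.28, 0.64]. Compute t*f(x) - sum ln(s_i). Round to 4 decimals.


Step 1: Compute log-barrier.
ln values: [0.8961, -1.273, -0.4463]
phi = -(0.8961 - 1.273 - 0.4463) = 0.8232
Step 2: Compute augmented objective.
t*f(x) = 7.82*19.78 = 154.6796
Total = 154.6796 + 0.8232 = 155.5028


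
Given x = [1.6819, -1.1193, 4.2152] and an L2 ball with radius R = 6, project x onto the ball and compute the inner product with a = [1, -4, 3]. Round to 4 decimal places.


Step 1: Compute ||x|| (intermediates to 6 decimals).
||x|| = sqrt(1.6819^2 + (-1.1193)^2 + 4.2152^2) = 4.674348
Step 2: Project.
Since ||x|| <= R, proj = x (no scaling needed).
proj(x) = [1.6819, -1.1193, 4.2152]
Step 3: Dot product.
a^T * proj(x) = 1*1.6819 - 4*(-1.1193) + 3*4.2152 = 18.8047


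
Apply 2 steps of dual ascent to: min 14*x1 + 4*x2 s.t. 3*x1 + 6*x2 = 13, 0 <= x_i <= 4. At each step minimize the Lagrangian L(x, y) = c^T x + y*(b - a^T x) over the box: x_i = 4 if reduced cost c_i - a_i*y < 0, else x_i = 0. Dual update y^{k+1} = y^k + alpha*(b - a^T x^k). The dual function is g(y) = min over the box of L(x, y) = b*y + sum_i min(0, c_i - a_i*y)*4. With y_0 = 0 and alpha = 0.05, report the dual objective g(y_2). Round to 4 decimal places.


Dual ascent for LP: min 14*x1 + 4*x2, 3*x1 + 6*x2 = 13, 0 <= x_i <= 4
Step 1: y^k = 0.0, reduced costs: (14.0, 4.0)
  x^k = (0.0, 0.0), subgradient = b - a^T x = 13.0
  y^{k+1} = 0.0 + 0.05*13.0 = 0.65
Step 2: y^k = 0.65, reduced costs: (12.05, 0.1)
  x^k = (0.0, 0.0), subgradient = b - a^T x = 13.0
  y^{k+1} = 0.65 + 0.05*13.0 = 1.3
Dual objective at y_2 = 1.3: reduced costs (10.1, -3.8), box minimizer x = (0.0, 4.0)
g(y_2) = b*y + (c1 - a1*y)*x1 + (c2 - a2*y)*x2 = 13*1.3 + 10.1*0.0 + (-3.8)*4.0 = 16.9 + 0.0 - 15.2 = 1.7


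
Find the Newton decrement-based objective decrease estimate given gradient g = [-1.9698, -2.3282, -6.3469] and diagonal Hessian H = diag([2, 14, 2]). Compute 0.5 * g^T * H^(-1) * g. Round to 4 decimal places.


Step 1: H is diagonal, so H^(-1) * g = [-0.9849, -0.1663, -3.1735].
Step 2: g^T H^(-1) g = sum_i g_i^2 / H_ii
  = (-1.9698)^2/2 + (-2.3282)^2/14 + (-6.3469)^2/2
  = 1.9401 + 0.3872 + 20.1416 = 22.4688
Step 3: Objective decrease = 0.5 * g^T H^(-1) g = 11.2344


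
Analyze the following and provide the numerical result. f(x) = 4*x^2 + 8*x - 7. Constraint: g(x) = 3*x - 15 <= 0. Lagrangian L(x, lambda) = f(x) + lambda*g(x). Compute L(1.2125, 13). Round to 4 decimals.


Step 1: Evaluate f(x).
f(1.2125) = 4*1.2125^2 + 8*1.2125 - 7 = 8.5806
Step 2: Evaluate g(x).
g(1.2125) = 3*1.2125 - 15 = -11.3625
Step 3: Compute Lagrangian.
L = 8.5806 + 13*-11.3625 = -139.1319


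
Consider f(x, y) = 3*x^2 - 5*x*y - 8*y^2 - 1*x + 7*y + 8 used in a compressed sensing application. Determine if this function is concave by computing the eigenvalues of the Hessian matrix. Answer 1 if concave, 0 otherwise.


The Hessian of f(x,y) = 3*x^2 - 5*x*y - 8*y^2 - 1*x + 7*y + 8 is:
H = [[6, -5], [-5, -16]]
Trace = 6 - 16 = -10
Determinant = 6*-16 - (-5)^2 = -121
Discriminant = (-10)^2 - 4*-121 = 584.0
Eigenvalues: lambda_1 = -17.083, lambda_2 = 7.083
The function is not concave.

0


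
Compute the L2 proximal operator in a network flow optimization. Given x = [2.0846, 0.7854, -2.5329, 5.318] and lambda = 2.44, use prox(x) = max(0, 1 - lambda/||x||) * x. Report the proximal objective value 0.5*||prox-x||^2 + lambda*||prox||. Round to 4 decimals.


Step 1: Compute ||x||.
||x|| = 6.2975
Step 2: Compute scaling factor.
scale = max(0, 1 - 2.44/6.2975) = 0.6125
Step 3: prox(x) = [1.2769, 0.4811, -1.5515, 3.2575]
||prox(x)|| = 3.8575
Step 4: Proximal objective.
0.5*||prox-x||^2 = 2.9768
lambda*||prox|| = 9.4123
Total = 12.3892


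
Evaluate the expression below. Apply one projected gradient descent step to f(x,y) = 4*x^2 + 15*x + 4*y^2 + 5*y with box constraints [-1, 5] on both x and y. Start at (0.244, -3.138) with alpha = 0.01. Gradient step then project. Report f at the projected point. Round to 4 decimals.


Step 1: Compute gradient at (0.244, -3.138).
grad_x = 2*4*0.244 + 15 = 16.952
grad_y = 2*4*-3.138 + 5 = -20.104
Step 2: Gradient step.
x_raw = 0.244 - 0.01*16.952 = 0.0745
y_raw = -3.138 - 0.01*-20.104 = -2.937
Step 3: Project onto [-1, 5].
x_proj = clip(0.0745) = 0.0745
y_proj = clip(-2.937) = -1.0
Step 4: Evaluate f.
f(0.0745, -1.0) = 0.1394


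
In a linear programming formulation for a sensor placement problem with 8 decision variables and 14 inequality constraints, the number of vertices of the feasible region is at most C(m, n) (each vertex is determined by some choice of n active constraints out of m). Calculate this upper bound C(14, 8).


Each vertex corresponds to some choice of n active constraints out of m, so the number of vertices is at most C(m, n) = m! / (n!(m-n)!).
m = 14, n = 8
Numerator: 14 * 13 * 12 * 11 * 10 * 9 * 8 * 7
Denominator: 8! = 40320
C(14, 8) = 3003


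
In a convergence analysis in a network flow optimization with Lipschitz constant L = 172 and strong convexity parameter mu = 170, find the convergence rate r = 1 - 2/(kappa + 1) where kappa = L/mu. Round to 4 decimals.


Step 1: Compute the condition number.
kappa = L/mu = 172/170 = 1.0118
Step 2: Compute the convergence rate.
r = 1 - 2/(kappa + 1) = 1 - 2*mu/(L + mu) = (L - mu)/(L + mu) = 2/342 = 0.0058


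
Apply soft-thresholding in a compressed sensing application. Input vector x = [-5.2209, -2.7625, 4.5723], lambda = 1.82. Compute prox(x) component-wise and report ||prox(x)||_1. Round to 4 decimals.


Soft-thresholding with lambda = 1.82:
prox(-5.2209) = sign(-5.2209)*max(|-5.2209| - 1.82, 0) = -3.4009
prox(-2.7625) = sign(-2.7625)*max(|-2.7625| - 1.82, 0) = -0.9425
prox(4.5723) = sign(4.5723)*max(|4.5723| - 1.82, 0) = 2.7523
prox(x) = [-3.4009, -0.9425, 2.7523]
||prox(x)||_1 = 3.4009 + 0.9425 + 2.7523 = 7.0957


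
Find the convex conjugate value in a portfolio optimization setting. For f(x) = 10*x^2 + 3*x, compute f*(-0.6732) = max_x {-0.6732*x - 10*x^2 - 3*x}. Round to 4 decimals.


f*(y) = sup_x {y*x - a*x^2 - b*x} = sup_x {(y-b)*x - a*x^2}
FOC: (y - b) - 2a*x = 0 => x* = (y - b)/(2a)
x* = (-0.6732 - 3)/(2*10) = -0.1837
f*(-0.6732) = (y-b)^2/(4a) = (-0.6732 - 3)^2/(4*10)
= 13.4924/40 = 0.3373


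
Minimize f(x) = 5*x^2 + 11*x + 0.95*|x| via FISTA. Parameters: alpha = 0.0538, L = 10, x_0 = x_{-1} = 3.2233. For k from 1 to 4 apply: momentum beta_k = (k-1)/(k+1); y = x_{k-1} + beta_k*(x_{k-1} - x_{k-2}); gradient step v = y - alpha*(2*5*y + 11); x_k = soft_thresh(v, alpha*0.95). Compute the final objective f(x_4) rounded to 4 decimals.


FISTA on f(x) = 5*x^2 + 11*x + 0.95*|x|
L = 10, alpha = 0.0538
Iteration 1: beta = 0.0, y = 3.2233 + 0.0*(3.2233 - 3.2233) = 3.2233
  grad(y) = 43.233, v = y - alpha*grad = 0.8974
  prox(v) = soft_thresh(0.8974, 0.0511) = 0.8463
Iteration 2: beta = 0.3333, y = 0.8463 + 0.3333*(0.8463 - 3.2233) = 0.0539
  grad(y) = 11.5391, v = y - alpha*grad = -0.5669
  prox(v) = soft_thresh(-0.5669, 0.0511) = -0.5158
Iteration 3: beta = 0.5, y = -0.5158 + 0.5*(-0.5158 - 0.8463) = -1.1968
  grad(y) = -0.9681, v = y - alpha*grad = -1.1447
  prox(v) = soft_thresh(-1.1447, 0.0511) = -1.0936
Iteration 4: beta = 0.6, y = -1.0936 + 0.6*(-1.0936 + 0.5158) = -1.4403
  grad(y) = -3.4031, v = y - alpha*grad = -1.2572
  prox(v) = soft_thresh(-1.2572, 0.0511) = -1.2061
f(x_4) = 5*(-1.2061)^2 + 11*(-1.2061) + 0.95*|-1.2061| = -4.8479
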